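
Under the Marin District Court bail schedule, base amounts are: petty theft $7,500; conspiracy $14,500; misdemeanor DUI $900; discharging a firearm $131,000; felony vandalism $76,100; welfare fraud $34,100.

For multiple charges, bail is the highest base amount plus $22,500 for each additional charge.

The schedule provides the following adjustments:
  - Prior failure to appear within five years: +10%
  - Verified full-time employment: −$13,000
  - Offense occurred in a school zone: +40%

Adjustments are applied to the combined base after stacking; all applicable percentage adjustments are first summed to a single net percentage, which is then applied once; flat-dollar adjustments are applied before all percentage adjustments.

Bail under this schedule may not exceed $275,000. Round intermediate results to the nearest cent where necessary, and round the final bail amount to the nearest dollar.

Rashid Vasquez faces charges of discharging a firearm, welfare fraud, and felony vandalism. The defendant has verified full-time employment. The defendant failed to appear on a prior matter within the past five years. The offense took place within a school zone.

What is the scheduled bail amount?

Base amounts from the schedule: discharging a firearm $131,000; welfare fraud $34,100; felony vandalism $76,100.
Stacking rule: highest base plus $22,500 per additional charge. Highest is discharging a firearm at $131,000; 2 additional charges → +$45,000. Combined base = $176,000.
Verified full-time employment (−$13,000 flat): $176,000 − $13,000 = $163,000.
Net percentage adjustment: +10% +40% = +50%. $163,000 × 1.5 = $244,500.
$244,500 is within the $275,000 maximum.

$244,500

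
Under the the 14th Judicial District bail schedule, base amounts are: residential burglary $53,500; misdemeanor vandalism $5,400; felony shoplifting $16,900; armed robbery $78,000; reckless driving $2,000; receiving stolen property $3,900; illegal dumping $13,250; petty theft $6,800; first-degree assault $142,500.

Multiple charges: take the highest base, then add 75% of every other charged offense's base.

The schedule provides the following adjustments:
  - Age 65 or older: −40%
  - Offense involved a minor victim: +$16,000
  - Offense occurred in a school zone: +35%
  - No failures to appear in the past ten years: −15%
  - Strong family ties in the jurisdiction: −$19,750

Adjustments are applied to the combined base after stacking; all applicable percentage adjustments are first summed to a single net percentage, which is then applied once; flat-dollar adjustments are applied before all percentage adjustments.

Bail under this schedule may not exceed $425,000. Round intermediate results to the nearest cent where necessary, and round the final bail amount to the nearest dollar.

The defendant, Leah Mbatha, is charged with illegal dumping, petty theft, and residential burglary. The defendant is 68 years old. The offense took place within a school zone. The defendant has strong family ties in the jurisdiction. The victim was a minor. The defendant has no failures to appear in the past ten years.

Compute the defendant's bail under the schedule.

Base amounts from the schedule: illegal dumping $13,250; petty theft $6,800; residential burglary $53,500.
Stacking rule: highest base plus 75% of each additional charge. Highest is residential burglary at $53,500. Additional: $13,250 × 75% = $9,937.50; $6,800 × 75% = $5,100. Combined base = $53,500 + $15,037.50 = $68,537.50.
Offense involved a minor victim (+$16,000 flat): $68,537.50 + $16,000 = $84,537.50.
Strong family ties in the jurisdiction (−$19,750 flat): $84,537.50 − $19,750 = $64,787.50.
Net percentage adjustment: −40% +35% −15% = −20%. $64,787.50 × 0.8 = $51,830.
$51,830 is within the $425,000 maximum.

$51,830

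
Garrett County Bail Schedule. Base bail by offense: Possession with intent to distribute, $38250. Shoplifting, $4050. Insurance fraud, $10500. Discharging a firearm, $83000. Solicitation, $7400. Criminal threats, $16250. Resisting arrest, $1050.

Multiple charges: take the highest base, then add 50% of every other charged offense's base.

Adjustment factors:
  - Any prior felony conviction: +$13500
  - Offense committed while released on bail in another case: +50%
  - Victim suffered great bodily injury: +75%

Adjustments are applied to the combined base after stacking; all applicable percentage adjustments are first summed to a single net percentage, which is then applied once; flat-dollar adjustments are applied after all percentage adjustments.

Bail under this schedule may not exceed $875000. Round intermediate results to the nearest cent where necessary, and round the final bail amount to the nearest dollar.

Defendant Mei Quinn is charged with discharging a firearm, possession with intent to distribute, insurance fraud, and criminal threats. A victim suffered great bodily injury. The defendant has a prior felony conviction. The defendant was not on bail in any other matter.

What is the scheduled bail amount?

$215625

Base amounts from the schedule: discharging a firearm $83000; possession with intent to distribute $38250; insurance fraud $10500; criminal threats $16250.
Stacking rule: highest base plus 50% of each additional charge. Highest is discharging a firearm at $83000. Additional: $38250 × 50% = $19125; $10500 × 50% = $5250; $16250 × 50% = $8125. Combined base = $83000 + $32500 = $115500.
Victim suffered great bodily injury (+75%): $115500 × 1.75 = $202125.
Any prior felony conviction (+$13500 flat): $202125 + $13500 = $215625.
$215625 is within the $875000 maximum.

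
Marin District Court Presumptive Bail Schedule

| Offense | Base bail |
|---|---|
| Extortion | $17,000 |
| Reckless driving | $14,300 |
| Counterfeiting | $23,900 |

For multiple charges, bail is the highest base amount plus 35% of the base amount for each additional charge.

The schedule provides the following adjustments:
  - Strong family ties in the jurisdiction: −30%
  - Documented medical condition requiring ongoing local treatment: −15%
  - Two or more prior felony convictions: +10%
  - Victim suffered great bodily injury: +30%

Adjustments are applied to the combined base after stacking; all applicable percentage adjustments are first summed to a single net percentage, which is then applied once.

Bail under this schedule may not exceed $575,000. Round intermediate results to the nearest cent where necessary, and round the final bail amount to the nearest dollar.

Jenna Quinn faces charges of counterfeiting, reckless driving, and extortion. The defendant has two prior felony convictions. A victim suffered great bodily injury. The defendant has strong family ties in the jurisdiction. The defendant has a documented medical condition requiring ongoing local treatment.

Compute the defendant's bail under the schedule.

$33,112

Base amounts from the schedule: counterfeiting $23,900; reckless driving $14,300; extortion $17,000.
Stacking rule: highest base plus 35% of each additional charge. Highest is counterfeiting at $23,900. Additional: $14,300 × 35% = $5,005; $17,000 × 35% = $5,950. Combined base = $23,900 + $10,955 = $34,855.
Net percentage adjustment: −30% −15% +10% +30% = −5%. $34,855 × 0.95 = $33,112.25.
$33,112.25 is within the $575,000 maximum.
Rounded to the nearest dollar: $33,112.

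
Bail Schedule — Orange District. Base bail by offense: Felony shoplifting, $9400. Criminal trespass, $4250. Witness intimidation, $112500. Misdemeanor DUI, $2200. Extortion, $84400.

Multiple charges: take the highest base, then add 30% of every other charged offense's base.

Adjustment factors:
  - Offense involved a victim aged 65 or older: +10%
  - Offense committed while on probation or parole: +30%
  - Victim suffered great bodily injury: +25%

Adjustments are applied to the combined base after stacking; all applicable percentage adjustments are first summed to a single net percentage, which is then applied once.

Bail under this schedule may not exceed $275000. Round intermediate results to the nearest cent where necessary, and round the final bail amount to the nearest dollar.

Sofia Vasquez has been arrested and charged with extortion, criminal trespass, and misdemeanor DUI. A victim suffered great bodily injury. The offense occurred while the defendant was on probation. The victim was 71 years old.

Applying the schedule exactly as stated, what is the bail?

Base amounts from the schedule: extortion $84400; criminal trespass $4250; misdemeanor DUI $2200.
Stacking rule: highest base plus 30% of each additional charge. Highest is extortion at $84400. Additional: $4250 × 30% = $1275; $2200 × 30% = $660. Combined base = $84400 + $1935 = $86335.
Net percentage adjustment: +10% +30% +25% = +65%. $86335 × 1.65 = $142452.75.
$142452.75 is within the $275000 maximum.
Rounded to the nearest dollar: $142453.

$142453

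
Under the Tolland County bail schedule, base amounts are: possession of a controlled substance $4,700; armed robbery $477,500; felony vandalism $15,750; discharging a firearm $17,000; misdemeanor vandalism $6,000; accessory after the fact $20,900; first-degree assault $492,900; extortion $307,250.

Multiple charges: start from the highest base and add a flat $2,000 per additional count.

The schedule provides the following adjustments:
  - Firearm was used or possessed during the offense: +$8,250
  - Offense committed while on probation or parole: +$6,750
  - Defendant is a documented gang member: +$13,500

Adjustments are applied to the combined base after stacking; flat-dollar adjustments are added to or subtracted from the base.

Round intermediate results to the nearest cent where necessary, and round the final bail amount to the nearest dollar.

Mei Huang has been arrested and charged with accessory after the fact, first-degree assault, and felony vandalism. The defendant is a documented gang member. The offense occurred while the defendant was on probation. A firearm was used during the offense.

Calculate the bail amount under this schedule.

$525,400

Base amounts from the schedule: accessory after the fact $20,900; first-degree assault $492,900; felony vandalism $15,750.
Stacking rule: highest base plus $2,000 per additional charge. Highest is first-degree assault at $492,900; 2 additional charges → +$4,000. Combined base = $496,900.
Firearm was used or possessed during the offense (+$8,250 flat): $496,900 + $8,250 = $505,150.
Offense committed while on probation or parole (+$6,750 flat): $505,150 + $6,750 = $511,900.
Defendant is a documented gang member (+$13,500 flat): $511,900 + $13,500 = $525,400.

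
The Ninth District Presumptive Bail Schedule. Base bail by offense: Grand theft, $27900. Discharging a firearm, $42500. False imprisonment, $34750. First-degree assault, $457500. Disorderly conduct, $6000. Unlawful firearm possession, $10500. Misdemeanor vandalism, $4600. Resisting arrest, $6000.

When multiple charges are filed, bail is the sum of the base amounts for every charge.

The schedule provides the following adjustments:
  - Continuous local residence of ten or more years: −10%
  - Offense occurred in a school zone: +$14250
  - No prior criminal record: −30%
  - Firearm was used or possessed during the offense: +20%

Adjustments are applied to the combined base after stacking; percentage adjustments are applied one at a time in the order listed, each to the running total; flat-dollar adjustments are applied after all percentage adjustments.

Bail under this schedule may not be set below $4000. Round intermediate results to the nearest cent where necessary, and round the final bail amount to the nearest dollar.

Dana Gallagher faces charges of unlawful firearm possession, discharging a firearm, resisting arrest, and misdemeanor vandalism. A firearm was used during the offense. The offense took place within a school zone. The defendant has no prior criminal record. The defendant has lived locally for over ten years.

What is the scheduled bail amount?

$62332

Base amounts from the schedule: unlawful firearm possession $10500; discharging a firearm $42500; resisting arrest $6000; misdemeanor vandalism $4600.
Stacking rule: sum of all bases. $10500 + $42500 + $6000 + $4600 = $63600.
Continuous local residence of ten or more years (−10%): $63600 × 0.9 = $57240.
No prior criminal record (−30%): $57240 × 0.7 = $40068.
Firearm was used or possessed during the offense (+20%): $40068 × 1.2 = $48081.60.
Offense occurred in a school zone (+$14250 flat): $48081.60 + $14250 = $62331.60.
$62331.60 is at or above the $4000 minimum.
Rounded to the nearest dollar: $62332.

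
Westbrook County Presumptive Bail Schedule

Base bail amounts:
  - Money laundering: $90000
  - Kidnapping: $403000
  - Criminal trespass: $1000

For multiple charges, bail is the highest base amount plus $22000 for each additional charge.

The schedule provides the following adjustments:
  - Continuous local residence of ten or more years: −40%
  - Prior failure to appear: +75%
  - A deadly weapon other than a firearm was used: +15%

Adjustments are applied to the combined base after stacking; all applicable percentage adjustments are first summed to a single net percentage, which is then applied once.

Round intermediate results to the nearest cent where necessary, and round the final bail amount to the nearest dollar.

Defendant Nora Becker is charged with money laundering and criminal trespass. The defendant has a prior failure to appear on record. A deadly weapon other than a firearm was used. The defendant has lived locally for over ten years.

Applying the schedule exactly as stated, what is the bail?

Base amounts from the schedule: money laundering $90000; criminal trespass $1000.
Stacking rule: highest base plus $22000 per additional charge. Highest is money laundering at $90000; 1 additional charge → +$22000. Combined base = $112000.
Net percentage adjustment: −40% +75% +15% = +50%. $112000 × 1.5 = $168000.

$168000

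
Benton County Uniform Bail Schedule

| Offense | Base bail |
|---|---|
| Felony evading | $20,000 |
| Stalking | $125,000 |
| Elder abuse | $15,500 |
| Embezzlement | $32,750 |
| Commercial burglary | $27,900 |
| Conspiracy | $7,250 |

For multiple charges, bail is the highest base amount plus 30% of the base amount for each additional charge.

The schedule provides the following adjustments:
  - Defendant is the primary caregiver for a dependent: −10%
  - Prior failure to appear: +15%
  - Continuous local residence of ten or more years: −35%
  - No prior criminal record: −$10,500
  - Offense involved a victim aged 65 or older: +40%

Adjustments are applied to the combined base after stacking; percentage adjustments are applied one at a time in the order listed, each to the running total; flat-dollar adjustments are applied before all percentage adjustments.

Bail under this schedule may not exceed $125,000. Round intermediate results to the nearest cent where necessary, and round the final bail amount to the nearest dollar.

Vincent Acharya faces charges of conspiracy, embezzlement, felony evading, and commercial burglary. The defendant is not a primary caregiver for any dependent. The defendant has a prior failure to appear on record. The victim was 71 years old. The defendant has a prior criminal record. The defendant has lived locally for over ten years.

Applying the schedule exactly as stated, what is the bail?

$51,587

Base amounts from the schedule: conspiracy $7,250; embezzlement $32,750; felony evading $20,000; commercial burglary $27,900.
Stacking rule: highest base plus 30% of each additional charge. Highest is embezzlement at $32,750. Additional: $7,250 × 30% = $2,175; $20,000 × 30% = $6,000; $27,900 × 30% = $8,370. Combined base = $32,750 + $16,545 = $49,295.
Prior failure to appear (+15%): $49,295 × 1.15 = $56,689.25.
Continuous local residence of ten or more years (−35%): $56,689.25 × 0.65 = $36,848.01.
Offense involved a victim aged 65 or older (+40%): $36,848.01 × 1.4 = $51,587.21.
$51,587.21 is within the $125,000 maximum.
Rounded to the nearest dollar: $51,587.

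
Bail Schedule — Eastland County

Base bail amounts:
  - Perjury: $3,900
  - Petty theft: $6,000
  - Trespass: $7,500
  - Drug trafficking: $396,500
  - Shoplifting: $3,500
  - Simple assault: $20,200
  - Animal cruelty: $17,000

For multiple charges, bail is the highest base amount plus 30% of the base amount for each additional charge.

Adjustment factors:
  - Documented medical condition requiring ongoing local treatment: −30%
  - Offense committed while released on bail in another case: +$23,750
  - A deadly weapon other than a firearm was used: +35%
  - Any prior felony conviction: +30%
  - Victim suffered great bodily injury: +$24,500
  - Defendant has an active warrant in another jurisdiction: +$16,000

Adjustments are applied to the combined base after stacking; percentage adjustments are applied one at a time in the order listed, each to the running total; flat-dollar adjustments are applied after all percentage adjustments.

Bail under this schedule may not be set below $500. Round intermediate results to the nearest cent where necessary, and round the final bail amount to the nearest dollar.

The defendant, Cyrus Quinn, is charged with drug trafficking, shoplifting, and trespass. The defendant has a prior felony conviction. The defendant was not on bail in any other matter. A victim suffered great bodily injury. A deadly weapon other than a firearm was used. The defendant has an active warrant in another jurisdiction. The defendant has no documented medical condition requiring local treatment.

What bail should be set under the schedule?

Base amounts from the schedule: drug trafficking $396,500; shoplifting $3,500; trespass $7,500.
Stacking rule: highest base plus 30% of each additional charge. Highest is drug trafficking at $396,500. Additional: $3,500 × 30% = $1,050; $7,500 × 30% = $2,250. Combined base = $396,500 + $3,300 = $399,800.
A deadly weapon other than a firearm was used (+35%): $399,800 × 1.35 = $539,730.
Any prior felony conviction (+30%): $539,730 × 1.3 = $701,649.
Victim suffered great bodily injury (+$24,500 flat): $701,649 + $24,500 = $726,149.
Defendant has an active warrant in another jurisdiction (+$16,000 flat): $726,149 + $16,000 = $742,149.
$742,149 is at or above the $500 minimum.

$742,149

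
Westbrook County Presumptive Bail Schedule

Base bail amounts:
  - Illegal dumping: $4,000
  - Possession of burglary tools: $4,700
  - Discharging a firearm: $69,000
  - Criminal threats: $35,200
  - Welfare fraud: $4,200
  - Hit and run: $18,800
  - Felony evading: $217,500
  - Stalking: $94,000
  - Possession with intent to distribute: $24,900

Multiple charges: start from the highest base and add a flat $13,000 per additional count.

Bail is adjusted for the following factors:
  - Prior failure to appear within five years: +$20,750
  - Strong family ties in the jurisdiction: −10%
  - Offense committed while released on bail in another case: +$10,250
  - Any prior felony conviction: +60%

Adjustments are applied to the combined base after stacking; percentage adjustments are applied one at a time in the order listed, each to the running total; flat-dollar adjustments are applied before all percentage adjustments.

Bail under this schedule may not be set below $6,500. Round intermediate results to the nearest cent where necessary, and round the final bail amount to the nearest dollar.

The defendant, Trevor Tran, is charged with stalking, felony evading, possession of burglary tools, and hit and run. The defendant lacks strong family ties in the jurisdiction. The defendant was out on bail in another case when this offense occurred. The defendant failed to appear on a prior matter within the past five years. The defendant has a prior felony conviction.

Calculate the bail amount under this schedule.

$460,000

Base amounts from the schedule: stalking $94,000; felony evading $217,500; possession of burglary tools $4,700; hit and run $18,800.
Stacking rule: highest base plus $13,000 per additional charge. Highest is felony evading at $217,500; 3 additional charges → +$39,000. Combined base = $256,500.
Prior failure to appear within five years (+$20,750 flat): $256,500 + $20,750 = $277,250.
Offense committed while released on bail in another case (+$10,250 flat): $277,250 + $10,250 = $287,500.
Any prior felony conviction (+60%): $287,500 × 1.6 = $460,000.
$460,000 is at or above the $6,500 minimum.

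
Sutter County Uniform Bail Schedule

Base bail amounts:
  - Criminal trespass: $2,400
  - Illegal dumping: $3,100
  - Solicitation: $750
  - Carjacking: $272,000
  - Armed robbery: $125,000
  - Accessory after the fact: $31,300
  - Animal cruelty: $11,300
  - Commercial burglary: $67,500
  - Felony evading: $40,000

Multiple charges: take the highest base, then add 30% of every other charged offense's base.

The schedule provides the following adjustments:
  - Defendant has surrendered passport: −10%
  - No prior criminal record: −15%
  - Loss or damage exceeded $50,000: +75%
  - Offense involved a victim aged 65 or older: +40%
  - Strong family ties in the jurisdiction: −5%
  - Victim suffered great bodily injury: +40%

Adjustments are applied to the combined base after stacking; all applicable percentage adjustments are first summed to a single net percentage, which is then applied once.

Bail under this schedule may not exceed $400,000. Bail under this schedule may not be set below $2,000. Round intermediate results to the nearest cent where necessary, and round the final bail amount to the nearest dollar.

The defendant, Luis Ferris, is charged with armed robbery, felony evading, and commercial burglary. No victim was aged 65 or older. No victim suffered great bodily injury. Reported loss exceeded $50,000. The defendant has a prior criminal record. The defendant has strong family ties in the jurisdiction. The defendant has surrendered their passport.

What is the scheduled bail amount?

Base amounts from the schedule: armed robbery $125,000; felony evading $40,000; commercial burglary $67,500.
Stacking rule: highest base plus 30% of each additional charge. Highest is armed robbery at $125,000. Additional: $40,000 × 30% = $12,000; $67,500 × 30% = $20,250. Combined base = $125,000 + $32,250 = $157,250.
Net percentage adjustment: −10% +75% −5% = +60%. $157,250 × 1.6 = $251,600.
$251,600 is within the $400,000 maximum.
$251,600 is at or above the $2,000 minimum.

$251,600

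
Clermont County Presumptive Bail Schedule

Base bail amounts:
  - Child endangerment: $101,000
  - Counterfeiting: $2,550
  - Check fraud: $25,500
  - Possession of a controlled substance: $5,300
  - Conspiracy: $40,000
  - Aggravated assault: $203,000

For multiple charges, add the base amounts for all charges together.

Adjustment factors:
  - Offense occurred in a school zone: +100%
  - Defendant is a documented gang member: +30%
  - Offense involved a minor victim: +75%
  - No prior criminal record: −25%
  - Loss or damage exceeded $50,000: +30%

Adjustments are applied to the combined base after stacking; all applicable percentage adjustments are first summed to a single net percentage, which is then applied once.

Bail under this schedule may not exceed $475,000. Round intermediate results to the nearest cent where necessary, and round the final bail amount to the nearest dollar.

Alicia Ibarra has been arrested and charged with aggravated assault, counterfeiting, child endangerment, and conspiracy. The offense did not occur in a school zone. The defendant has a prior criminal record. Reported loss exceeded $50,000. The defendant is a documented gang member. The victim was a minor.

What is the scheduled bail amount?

Base amounts from the schedule: aggravated assault $203,000; counterfeiting $2,550; child endangerment $101,000; conspiracy $40,000.
Stacking rule: sum of all bases. $203,000 + $2,550 + $101,000 + $40,000 = $346,550.
Net percentage adjustment: +30% +75% +30% = +135%. $346,550 × 2.35 = $814,392.50.
Result $814,392.50 exceeds the maximum of $475,000; bail is capped at $475,000.

$475,000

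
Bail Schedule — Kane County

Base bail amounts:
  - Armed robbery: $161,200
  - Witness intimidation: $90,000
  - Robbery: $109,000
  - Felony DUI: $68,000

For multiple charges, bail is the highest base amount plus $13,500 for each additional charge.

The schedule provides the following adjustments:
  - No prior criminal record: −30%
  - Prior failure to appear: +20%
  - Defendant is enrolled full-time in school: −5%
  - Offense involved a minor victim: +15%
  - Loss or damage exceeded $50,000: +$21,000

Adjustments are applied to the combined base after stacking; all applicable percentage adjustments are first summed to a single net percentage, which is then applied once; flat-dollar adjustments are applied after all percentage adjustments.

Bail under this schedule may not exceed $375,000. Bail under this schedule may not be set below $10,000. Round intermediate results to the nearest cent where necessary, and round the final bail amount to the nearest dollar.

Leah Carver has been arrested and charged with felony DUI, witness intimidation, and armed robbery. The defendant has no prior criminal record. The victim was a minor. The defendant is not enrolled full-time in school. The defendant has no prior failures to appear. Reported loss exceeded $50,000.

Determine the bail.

Base amounts from the schedule: felony DUI $68,000; witness intimidation $90,000; armed robbery $161,200.
Stacking rule: highest base plus $13,500 per additional charge. Highest is armed robbery at $161,200; 2 additional charges → +$27,000. Combined base = $188,200.
Net percentage adjustment: −30% +15% = −15%. $188,200 × 0.85 = $159,970.
Loss or damage exceeded $50,000 (+$21,000 flat): $159,970 + $21,000 = $180,970.
$180,970 is within the $375,000 maximum.
$180,970 is at or above the $10,000 minimum.

$180,970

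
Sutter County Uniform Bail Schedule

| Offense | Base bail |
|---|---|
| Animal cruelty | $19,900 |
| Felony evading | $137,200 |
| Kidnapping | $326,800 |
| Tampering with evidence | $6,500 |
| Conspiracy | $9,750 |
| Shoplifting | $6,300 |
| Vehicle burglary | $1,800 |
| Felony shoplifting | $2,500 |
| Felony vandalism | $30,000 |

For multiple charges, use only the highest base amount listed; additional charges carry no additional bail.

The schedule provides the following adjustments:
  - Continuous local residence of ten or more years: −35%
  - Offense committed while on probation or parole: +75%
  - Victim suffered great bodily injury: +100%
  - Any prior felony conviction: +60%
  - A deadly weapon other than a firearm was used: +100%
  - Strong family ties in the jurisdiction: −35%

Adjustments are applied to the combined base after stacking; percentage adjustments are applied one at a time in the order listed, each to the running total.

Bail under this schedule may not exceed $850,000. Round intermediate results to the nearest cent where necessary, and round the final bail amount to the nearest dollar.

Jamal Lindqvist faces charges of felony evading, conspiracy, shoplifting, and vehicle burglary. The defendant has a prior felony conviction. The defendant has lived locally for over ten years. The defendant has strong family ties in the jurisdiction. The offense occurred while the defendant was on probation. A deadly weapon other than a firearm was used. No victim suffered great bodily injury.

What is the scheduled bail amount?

Base amounts from the schedule: felony evading $137,200; conspiracy $9,750; shoplifting $6,300; vehicle burglary $1,800.
Stacking rule: use the highest base only. Highest is felony evading at $137,200. Combined base = $137,200.
Continuous local residence of ten or more years (−35%): $137,200 × 0.65 = $89,180.
Offense committed while on probation or parole (+75%): $89,180 × 1.75 = $156,065.
Any prior felony conviction (+60%): $156,065 × 1.6 = $249,704.
A deadly weapon other than a firearm was used (+100%): $249,704 × 2 = $499,408.
Strong family ties in the jurisdiction (−35%): $499,408 × 0.65 = $324,615.20.
$324,615.20 is within the $850,000 maximum.
Rounded to the nearest dollar: $324,615.

$324,615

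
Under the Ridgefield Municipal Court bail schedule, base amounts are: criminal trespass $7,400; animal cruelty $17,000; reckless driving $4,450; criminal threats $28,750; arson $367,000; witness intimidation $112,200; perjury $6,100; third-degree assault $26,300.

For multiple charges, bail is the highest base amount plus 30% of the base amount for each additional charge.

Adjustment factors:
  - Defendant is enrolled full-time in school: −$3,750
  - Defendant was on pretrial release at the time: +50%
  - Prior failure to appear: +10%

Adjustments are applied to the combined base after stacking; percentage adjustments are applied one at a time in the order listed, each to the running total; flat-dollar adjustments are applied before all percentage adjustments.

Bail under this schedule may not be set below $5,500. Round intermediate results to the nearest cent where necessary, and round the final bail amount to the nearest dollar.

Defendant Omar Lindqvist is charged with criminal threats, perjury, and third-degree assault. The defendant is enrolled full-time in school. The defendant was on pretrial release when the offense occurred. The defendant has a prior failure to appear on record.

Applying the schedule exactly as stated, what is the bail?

Base amounts from the schedule: criminal threats $28,750; perjury $6,100; third-degree assault $26,300.
Stacking rule: highest base plus 30% of each additional charge. Highest is criminal threats at $28,750. Additional: $6,100 × 30% = $1,830; $26,300 × 30% = $7,890. Combined base = $28,750 + $9,720 = $38,470.
Defendant is enrolled full-time in school (−$3,750 flat): $38,470 − $3,750 = $34,720.
Defendant was on pretrial release at the time (+50%): $34,720 × 1.5 = $52,080.
Prior failure to appear (+10%): $52,080 × 1.1 = $57,288.
$57,288 is at or above the $5,500 minimum.

$57,288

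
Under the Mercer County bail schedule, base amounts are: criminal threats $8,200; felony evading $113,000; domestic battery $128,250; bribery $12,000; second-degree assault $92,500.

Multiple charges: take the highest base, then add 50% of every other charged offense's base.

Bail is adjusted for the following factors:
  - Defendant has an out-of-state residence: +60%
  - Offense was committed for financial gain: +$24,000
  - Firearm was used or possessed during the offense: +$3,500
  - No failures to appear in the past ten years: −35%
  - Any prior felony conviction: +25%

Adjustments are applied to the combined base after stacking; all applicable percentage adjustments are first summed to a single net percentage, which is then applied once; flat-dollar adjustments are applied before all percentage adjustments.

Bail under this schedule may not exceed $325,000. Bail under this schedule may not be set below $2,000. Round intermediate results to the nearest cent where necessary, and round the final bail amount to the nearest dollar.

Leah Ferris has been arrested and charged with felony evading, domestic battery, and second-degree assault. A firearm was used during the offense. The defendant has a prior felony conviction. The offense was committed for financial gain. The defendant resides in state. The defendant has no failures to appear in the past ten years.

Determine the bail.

Base amounts from the schedule: felony evading $113,000; domestic battery $128,250; second-degree assault $92,500.
Stacking rule: highest base plus 50% of each additional charge. Highest is domestic battery at $128,250. Additional: $113,000 × 50% = $56,500; $92,500 × 50% = $46,250. Combined base = $128,250 + $102,750 = $231,000.
Offense was committed for financial gain (+$24,000 flat): $231,000 + $24,000 = $255,000.
Firearm was used or possessed during the offense (+$3,500 flat): $255,000 + $3,500 = $258,500.
Net percentage adjustment: −35% +25% = −10%. $258,500 × 0.9 = $232,650.
$232,650 is within the $325,000 maximum.
$232,650 is at or above the $2,000 minimum.

$232,650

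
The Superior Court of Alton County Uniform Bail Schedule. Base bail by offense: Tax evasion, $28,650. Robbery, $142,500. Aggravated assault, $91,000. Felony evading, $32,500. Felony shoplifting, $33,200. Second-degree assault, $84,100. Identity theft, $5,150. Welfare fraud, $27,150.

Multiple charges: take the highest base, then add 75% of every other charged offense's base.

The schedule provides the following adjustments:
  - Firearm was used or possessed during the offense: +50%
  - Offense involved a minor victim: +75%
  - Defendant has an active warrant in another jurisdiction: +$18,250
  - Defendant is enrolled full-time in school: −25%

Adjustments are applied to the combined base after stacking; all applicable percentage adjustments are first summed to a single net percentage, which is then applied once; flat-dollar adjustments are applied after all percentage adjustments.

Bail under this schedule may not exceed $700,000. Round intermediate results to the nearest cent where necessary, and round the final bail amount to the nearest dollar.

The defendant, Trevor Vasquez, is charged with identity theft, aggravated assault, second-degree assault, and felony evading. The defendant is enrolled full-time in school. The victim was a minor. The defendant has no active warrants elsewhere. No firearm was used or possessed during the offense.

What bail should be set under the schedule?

$273,469

Base amounts from the schedule: identity theft $5,150; aggravated assault $91,000; second-degree assault $84,100; felony evading $32,500.
Stacking rule: highest base plus 75% of each additional charge. Highest is aggravated assault at $91,000. Additional: $5,150 × 75% = $3,862.50; $84,100 × 75% = $63,075; $32,500 × 75% = $24,375. Combined base = $91,000 + $91,312.50 = $182,312.50.
Net percentage adjustment: +75% −25% = +50%. $182,312.50 × 1.5 = $273,468.75.
$273,468.75 is within the $700,000 maximum.
Rounded to the nearest dollar: $273,469.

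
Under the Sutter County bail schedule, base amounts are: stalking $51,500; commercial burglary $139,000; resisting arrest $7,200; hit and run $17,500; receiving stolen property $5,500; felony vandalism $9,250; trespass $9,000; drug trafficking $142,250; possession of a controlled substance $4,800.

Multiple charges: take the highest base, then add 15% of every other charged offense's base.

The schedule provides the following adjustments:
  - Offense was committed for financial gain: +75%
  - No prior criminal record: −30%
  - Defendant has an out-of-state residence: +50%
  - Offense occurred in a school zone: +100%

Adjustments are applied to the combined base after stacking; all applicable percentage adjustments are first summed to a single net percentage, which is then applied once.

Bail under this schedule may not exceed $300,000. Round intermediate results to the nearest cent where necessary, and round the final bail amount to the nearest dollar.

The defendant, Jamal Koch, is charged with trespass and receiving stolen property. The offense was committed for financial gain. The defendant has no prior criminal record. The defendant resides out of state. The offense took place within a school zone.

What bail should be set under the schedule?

Base amounts from the schedule: trespass $9,000; receiving stolen property $5,500.
Stacking rule: highest base plus 15% of each additional charge. Highest is trespass at $9,000. Additional: $5,500 × 15% = $825. Combined base = $9,000 + $825 = $9,825.
Net percentage adjustment: +75% −30% +50% +100% = +195%. $9,825 × 2.95 = $28,983.75.
$28,983.75 is within the $300,000 maximum.
Rounded to the nearest dollar: $28,984.

$28,984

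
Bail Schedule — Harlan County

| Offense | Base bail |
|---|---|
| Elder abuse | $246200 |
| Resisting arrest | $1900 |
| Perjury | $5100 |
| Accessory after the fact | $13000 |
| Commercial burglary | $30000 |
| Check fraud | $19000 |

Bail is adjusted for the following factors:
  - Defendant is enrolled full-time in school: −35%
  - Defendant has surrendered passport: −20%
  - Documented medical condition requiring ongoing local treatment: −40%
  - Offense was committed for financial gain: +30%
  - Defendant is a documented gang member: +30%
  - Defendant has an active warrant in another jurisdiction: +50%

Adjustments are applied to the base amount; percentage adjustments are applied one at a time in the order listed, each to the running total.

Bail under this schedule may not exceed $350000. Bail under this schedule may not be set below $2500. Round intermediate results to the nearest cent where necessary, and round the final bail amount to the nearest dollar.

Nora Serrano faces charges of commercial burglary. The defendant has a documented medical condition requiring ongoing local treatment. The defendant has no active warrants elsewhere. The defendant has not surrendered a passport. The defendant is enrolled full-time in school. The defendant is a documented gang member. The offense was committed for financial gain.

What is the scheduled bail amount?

Base amounts from the schedule: commercial burglary $30000.
Single charge. Combined base = $30000.
Defendant is enrolled full-time in school (−35%): $30000 × 0.65 = $19500.
Documented medical condition requiring ongoing local treatment (−40%): $19500 × 0.6 = $11700.
Offense was committed for financial gain (+30%): $11700 × 1.3 = $15210.
Defendant is a documented gang member (+30%): $15210 × 1.3 = $19773.
$19773 is within the $350000 maximum.
$19773 is at or above the $2500 minimum.

$19773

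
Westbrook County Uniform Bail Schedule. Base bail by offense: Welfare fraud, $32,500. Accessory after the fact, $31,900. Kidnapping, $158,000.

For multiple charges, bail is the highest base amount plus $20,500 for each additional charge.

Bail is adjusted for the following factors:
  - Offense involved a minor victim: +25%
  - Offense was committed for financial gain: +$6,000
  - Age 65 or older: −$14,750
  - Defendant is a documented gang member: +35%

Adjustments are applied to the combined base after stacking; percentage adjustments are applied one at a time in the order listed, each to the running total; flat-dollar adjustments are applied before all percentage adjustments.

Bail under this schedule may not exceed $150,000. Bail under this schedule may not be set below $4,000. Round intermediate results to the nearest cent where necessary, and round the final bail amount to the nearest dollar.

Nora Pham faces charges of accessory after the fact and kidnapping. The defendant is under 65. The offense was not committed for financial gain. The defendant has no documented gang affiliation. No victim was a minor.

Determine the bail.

Base amounts from the schedule: accessory after the fact $31,900; kidnapping $158,000.
Stacking rule: highest base plus $20,500 per additional charge. Highest is kidnapping at $158,000; 1 additional charge → +$20,500. Combined base = $178,500.
No adjustment factors apply to this defendant.
Result $178,500 exceeds the maximum of $150,000; bail is capped at $150,000.
$150,000 is at or above the $4,000 minimum.

$150,000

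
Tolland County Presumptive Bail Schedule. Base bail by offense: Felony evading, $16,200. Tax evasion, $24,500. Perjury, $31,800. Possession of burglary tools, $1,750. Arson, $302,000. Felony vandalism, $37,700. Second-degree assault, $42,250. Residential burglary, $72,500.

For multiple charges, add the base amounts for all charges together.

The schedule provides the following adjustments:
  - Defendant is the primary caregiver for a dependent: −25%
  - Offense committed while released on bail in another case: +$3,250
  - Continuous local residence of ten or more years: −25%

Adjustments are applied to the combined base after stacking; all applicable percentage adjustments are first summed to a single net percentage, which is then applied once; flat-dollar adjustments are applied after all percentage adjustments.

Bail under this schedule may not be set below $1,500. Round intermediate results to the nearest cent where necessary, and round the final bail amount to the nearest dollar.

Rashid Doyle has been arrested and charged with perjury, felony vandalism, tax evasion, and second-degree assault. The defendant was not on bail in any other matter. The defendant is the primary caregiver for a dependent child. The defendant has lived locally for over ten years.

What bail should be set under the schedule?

$68,125

Base amounts from the schedule: perjury $31,800; felony vandalism $37,700; tax evasion $24,500; second-degree assault $42,250.
Stacking rule: sum of all bases. $31,800 + $37,700 + $24,500 + $42,250 = $136,250.
Net percentage adjustment: −25% −25% = −50%. $136,250 × 0.5 = $68,125.
$68,125 is at or above the $1,500 minimum.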